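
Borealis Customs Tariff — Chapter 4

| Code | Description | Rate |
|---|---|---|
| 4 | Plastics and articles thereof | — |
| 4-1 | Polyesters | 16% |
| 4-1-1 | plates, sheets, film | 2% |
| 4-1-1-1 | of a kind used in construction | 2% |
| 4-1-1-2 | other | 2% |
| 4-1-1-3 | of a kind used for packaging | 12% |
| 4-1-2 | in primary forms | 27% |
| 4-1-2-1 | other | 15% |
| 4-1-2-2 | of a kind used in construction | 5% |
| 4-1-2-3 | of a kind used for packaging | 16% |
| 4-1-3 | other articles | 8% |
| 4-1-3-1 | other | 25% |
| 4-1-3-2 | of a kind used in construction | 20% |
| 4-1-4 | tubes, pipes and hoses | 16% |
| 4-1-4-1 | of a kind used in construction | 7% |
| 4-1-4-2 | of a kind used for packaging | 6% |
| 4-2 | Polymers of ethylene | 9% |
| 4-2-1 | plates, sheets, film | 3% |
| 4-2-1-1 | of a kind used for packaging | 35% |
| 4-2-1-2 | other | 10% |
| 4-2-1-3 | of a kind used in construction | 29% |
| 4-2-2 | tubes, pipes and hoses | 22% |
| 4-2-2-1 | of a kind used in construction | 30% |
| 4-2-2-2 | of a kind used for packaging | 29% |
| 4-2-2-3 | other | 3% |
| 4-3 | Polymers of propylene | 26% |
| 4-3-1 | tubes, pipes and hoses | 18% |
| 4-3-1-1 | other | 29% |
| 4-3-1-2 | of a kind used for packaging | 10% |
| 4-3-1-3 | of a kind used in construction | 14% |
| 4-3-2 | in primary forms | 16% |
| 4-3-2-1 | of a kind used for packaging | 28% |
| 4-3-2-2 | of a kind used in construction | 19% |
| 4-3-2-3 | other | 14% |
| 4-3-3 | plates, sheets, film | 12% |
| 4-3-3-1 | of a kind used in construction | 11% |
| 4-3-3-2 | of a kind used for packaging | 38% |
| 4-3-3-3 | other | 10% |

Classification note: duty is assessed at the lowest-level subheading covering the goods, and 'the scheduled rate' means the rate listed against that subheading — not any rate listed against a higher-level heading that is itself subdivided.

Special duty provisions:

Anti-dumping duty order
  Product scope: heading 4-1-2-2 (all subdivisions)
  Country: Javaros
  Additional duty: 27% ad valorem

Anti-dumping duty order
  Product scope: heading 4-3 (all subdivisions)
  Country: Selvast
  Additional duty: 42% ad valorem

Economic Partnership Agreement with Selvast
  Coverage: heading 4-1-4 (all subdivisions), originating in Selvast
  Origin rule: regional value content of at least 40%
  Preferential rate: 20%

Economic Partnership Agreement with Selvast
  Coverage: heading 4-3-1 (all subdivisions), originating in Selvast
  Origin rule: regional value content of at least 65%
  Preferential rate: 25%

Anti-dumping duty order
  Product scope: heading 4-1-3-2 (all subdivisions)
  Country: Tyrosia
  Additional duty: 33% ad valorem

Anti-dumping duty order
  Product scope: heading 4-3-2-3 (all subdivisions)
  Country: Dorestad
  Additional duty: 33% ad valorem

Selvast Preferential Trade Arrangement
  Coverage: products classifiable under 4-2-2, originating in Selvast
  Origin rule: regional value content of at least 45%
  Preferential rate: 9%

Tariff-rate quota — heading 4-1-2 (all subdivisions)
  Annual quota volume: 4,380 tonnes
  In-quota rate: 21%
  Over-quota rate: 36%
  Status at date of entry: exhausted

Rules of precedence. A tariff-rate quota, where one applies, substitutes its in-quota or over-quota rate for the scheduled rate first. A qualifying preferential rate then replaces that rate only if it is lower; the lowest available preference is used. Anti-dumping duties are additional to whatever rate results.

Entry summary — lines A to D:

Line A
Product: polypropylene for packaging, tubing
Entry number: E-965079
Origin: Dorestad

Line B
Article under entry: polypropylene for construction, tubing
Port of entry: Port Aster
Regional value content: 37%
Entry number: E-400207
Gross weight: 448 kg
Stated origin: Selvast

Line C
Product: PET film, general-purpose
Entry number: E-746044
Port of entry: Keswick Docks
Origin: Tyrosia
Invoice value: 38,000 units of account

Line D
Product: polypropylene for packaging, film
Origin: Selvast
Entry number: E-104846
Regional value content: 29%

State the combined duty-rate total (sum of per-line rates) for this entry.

Line A: polypropylene → 4-3; tubing → 4-3-1; for packaging → 4-3-1-2. Scheduled 10%. No special measure applies. → 10%.
Line B: polypropylene → 4-3; tubing → 4-3-1; for construction → 4-3-1-3. Scheduled 14%. Selvast agreement on 4-1-4: 4-3-1-3 not covered; Selvast agreement on 4-3-1: RVC < 65%; Selvast agreement on 4-2-2: 4-3-1-3 not covered; anti-dumping (Selvast, 4-3): +42%; total 14% + 42% = 56%. → 56%.
Line C: PET → 4-1; film → 4-1-1; general-purpose → 4-1-1-2. Scheduled 2%. No special measure applies. → 2%.
Line D: polypropylene → 4-3; film → 4-3-3; for packaging → 4-3-3-2. Scheduled 38%. Selvast agreement on 4-1-4: 4-3-3-2 not covered; Selvast agreement on 4-3-1: 4-3-3-2 not covered; Selvast agreement on 4-2-2: 4-3-3-2 not covered; anti-dumping (Selvast, 4-3): +42%; total 38% + 42% = 80%. → 80%.
Sum: 10% + 56% + 2% + 80% = 148%.

148%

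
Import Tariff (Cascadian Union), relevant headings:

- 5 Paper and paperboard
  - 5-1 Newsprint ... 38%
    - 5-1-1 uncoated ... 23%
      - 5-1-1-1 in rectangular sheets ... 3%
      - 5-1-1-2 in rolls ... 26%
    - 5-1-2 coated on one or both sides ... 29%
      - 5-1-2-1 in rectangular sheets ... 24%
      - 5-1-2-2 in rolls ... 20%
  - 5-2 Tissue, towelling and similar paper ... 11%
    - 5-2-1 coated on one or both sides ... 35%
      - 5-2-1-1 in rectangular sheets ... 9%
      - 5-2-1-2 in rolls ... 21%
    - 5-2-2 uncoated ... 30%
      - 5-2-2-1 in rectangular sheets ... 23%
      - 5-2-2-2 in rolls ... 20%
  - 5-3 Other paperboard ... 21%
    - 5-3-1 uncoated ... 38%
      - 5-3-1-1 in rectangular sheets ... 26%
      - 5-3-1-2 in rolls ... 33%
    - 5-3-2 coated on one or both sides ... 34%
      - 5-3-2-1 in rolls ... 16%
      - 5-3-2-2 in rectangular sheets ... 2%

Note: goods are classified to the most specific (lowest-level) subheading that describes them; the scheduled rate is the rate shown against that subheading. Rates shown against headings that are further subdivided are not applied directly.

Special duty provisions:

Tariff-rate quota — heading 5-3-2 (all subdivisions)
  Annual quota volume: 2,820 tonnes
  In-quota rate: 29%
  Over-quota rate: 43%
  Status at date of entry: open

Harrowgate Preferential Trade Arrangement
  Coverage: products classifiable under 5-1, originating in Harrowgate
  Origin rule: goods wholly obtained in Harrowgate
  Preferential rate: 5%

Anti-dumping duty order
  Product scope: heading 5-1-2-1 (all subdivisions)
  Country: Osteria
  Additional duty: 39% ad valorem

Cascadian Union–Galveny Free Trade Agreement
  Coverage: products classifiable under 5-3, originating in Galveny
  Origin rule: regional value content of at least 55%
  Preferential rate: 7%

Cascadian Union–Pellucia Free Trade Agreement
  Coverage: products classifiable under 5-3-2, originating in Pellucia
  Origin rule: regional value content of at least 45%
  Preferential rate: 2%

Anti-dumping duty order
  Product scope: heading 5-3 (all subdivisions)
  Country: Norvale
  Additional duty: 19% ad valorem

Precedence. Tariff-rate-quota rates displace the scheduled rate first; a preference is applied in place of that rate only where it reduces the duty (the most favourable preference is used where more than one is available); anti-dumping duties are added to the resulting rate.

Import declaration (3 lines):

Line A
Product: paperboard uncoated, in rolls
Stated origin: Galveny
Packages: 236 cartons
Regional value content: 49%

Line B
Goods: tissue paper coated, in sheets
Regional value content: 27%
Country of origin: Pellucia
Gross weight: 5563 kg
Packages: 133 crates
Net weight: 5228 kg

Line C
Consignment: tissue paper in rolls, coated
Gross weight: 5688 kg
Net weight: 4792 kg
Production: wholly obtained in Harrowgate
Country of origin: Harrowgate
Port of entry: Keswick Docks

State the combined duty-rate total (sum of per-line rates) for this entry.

Line A: paperboard → 5-3; uncoated → 5-3-1; in rolls → 5-3-1-2. Scheduled 33%. Galveny agreement on 5-3: RVC < 55%. → 33%.
Line B: tissue paper → 5-2; coated → 5-2-1; in sheets → 5-2-1-1. Scheduled 9%. Pellucia agreement on 5-3-2: 5-2-1-1 not covered. → 9%.
Line C: tissue paper → 5-2; coated → 5-2-1; in rolls → 5-2-1-2. Scheduled 21%. Harrowgate agreement on 5-1: 5-2-1-2 not covered. → 21%.
Sum: 33% + 9% + 21% = 63%.

63%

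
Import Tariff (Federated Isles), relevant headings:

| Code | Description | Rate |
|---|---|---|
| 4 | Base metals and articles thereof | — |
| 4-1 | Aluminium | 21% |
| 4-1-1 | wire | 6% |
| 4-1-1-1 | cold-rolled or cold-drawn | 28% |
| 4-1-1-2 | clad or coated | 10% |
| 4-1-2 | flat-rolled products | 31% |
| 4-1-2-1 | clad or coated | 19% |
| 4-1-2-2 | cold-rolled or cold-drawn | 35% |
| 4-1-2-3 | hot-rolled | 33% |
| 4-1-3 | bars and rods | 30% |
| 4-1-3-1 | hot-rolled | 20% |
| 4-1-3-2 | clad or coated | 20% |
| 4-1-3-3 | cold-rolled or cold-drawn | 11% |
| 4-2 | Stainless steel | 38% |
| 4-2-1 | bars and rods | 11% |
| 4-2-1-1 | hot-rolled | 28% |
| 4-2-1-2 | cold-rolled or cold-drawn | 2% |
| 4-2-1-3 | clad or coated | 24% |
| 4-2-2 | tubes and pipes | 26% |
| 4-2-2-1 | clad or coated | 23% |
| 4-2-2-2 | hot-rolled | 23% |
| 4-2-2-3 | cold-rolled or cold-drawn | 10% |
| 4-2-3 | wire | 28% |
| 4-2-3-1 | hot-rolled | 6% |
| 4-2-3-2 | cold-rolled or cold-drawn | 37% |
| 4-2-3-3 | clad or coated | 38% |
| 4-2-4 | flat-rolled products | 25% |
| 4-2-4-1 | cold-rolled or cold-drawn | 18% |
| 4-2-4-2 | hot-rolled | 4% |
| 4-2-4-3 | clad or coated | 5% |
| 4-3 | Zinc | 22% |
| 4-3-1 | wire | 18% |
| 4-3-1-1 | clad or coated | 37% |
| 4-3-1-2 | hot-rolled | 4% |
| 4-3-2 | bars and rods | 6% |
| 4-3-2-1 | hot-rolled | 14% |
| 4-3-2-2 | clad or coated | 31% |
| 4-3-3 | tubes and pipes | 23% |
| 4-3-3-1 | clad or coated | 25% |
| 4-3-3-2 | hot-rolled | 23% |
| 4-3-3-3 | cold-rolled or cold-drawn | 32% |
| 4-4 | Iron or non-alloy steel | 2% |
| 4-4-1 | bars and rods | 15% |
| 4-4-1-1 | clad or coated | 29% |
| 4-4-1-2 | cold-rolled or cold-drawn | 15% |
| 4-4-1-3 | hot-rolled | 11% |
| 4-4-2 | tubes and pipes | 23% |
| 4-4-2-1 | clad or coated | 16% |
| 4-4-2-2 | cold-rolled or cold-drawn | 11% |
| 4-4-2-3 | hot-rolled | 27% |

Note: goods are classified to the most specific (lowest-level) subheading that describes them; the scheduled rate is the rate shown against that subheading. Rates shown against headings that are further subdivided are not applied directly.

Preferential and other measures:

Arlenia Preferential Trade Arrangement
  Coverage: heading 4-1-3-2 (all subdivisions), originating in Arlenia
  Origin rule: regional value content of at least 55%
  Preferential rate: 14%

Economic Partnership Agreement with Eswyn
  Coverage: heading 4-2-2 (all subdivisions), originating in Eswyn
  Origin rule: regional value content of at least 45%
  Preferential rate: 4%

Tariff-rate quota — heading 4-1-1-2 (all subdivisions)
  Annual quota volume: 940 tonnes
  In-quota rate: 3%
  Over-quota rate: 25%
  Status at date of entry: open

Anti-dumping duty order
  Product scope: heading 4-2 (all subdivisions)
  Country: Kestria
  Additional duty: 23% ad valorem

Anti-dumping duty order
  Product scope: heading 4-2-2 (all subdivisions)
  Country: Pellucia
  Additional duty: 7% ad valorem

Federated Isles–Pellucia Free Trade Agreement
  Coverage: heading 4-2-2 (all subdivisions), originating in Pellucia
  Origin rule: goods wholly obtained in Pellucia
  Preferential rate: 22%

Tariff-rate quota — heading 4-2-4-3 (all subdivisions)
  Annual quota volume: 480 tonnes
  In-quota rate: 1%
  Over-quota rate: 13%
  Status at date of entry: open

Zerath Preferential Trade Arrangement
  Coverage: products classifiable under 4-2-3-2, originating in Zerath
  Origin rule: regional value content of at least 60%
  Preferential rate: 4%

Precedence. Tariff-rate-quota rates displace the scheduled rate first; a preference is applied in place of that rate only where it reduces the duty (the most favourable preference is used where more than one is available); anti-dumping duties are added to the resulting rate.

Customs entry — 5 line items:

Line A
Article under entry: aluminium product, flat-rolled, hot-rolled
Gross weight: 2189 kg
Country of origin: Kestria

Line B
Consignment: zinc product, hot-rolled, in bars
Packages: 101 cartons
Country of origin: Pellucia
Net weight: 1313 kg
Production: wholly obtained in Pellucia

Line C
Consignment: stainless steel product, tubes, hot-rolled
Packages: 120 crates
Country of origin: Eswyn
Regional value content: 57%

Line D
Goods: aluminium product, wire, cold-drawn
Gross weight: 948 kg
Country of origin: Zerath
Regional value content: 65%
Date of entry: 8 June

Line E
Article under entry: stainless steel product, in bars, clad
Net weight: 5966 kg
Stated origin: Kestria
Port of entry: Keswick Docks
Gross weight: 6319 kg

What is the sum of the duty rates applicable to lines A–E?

Line A: aluminium → 4-1; flat-rolled → 4-1-2; hot-rolled → 4-1-2-3. Scheduled 33%. No special measure applies. → 33%.
Line B: zinc → 4-3; in bars → 4-3-2; hot-rolled → 4-3-2-1. Scheduled 14%. Pellucia agreement on 4-2-2: 4-3-2-1 not covered. → 14%.
Line C: stainless steel → 4-2; tubes → 4-2-2; hot-rolled → 4-2-2-2. Scheduled 23%. Eswyn agreement on 4-2-2: RVC ≥ 45% → 4% available; preferential 4%. → 4%.
Line D: aluminium → 4-1; wire → 4-1-1; cold-drawn → 4-1-1-1. Scheduled 28%. Zerath agreement on 4-2-3-2: 4-1-1-1 not covered. → 28%.
Line E: stainless steel → 4-2; in bars → 4-2-1; clad → 4-2-1-3. Scheduled 24%. anti-dumping (Kestria, 4-2): +23%; total 24% + 23% = 47%. → 47%.
Sum: 33% + 14% + 4% + 28% + 47% = 126%.

126%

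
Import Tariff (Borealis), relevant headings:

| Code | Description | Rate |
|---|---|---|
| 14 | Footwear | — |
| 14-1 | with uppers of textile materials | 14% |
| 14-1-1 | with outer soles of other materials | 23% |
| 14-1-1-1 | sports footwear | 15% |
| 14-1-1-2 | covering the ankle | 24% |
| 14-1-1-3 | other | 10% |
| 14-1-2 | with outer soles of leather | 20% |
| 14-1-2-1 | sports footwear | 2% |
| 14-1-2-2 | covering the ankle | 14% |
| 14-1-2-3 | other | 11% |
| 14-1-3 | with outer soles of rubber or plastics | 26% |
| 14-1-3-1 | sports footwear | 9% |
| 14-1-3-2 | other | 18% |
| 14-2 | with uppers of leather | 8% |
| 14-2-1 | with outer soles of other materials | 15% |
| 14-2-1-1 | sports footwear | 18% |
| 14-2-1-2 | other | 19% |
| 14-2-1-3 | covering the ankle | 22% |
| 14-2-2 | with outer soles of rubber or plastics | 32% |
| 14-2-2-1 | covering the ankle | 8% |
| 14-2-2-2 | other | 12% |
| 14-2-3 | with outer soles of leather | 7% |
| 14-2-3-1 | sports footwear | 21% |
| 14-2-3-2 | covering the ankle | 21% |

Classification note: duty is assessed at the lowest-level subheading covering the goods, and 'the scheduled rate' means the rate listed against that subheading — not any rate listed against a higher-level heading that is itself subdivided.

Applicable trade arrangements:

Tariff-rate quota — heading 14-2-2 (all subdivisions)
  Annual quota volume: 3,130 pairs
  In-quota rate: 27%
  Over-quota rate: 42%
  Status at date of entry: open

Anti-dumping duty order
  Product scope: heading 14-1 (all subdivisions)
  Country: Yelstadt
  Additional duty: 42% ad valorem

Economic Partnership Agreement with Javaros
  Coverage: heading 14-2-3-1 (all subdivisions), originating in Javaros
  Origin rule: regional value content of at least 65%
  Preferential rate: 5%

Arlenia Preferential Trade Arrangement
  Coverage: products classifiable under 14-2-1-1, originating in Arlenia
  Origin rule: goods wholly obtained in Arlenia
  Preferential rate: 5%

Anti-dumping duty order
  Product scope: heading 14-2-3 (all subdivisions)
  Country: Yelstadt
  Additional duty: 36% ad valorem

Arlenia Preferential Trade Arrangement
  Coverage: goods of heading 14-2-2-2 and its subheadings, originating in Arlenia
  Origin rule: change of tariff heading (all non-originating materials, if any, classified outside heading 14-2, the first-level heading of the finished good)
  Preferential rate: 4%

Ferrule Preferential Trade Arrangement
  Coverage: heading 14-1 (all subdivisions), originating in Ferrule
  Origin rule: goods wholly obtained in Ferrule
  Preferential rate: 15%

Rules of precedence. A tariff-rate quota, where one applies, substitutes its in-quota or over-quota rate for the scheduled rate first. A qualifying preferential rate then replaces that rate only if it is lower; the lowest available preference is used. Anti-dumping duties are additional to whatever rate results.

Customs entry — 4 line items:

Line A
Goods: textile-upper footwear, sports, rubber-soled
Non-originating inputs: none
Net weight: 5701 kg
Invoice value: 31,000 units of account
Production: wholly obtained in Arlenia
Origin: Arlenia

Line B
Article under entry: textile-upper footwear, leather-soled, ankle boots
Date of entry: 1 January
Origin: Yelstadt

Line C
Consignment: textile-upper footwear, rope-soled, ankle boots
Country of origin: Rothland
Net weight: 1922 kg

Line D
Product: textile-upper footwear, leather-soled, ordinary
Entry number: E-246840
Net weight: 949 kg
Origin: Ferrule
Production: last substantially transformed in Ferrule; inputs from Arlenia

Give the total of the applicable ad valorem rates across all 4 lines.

Line A: textile-upper → 14-1; rubber-soled → 14-1-3; sports → 14-1-3-1. Scheduled 9%. Arlenia agreement on 14-2-1-1: 14-1-3-1 not covered; Arlenia agreement on 14-2-2-2: 14-1-3-1 not covered. → 9%.
Line B: textile-upper → 14-1; leather-soled → 14-1-2; ankle boots → 14-1-2-2. Scheduled 14%. anti-dumping (Yelstadt, 14-1): +42%; total 14% + 42% = 56%. → 56%.
Line C: textile-upper → 14-1; rope-soled → 14-1-1; ankle boots → 14-1-1-2. Scheduled 24%. No special measure applies. → 24%.
Line D: textile-upper → 14-1; leather-soled → 14-1-2; ordinary → 14-1-2-3. Scheduled 11%. Ferrule agreement on 14-1: not wholly obtained. → 11%.
Sum: 9% + 56% + 24% + 11% = 100%.

100%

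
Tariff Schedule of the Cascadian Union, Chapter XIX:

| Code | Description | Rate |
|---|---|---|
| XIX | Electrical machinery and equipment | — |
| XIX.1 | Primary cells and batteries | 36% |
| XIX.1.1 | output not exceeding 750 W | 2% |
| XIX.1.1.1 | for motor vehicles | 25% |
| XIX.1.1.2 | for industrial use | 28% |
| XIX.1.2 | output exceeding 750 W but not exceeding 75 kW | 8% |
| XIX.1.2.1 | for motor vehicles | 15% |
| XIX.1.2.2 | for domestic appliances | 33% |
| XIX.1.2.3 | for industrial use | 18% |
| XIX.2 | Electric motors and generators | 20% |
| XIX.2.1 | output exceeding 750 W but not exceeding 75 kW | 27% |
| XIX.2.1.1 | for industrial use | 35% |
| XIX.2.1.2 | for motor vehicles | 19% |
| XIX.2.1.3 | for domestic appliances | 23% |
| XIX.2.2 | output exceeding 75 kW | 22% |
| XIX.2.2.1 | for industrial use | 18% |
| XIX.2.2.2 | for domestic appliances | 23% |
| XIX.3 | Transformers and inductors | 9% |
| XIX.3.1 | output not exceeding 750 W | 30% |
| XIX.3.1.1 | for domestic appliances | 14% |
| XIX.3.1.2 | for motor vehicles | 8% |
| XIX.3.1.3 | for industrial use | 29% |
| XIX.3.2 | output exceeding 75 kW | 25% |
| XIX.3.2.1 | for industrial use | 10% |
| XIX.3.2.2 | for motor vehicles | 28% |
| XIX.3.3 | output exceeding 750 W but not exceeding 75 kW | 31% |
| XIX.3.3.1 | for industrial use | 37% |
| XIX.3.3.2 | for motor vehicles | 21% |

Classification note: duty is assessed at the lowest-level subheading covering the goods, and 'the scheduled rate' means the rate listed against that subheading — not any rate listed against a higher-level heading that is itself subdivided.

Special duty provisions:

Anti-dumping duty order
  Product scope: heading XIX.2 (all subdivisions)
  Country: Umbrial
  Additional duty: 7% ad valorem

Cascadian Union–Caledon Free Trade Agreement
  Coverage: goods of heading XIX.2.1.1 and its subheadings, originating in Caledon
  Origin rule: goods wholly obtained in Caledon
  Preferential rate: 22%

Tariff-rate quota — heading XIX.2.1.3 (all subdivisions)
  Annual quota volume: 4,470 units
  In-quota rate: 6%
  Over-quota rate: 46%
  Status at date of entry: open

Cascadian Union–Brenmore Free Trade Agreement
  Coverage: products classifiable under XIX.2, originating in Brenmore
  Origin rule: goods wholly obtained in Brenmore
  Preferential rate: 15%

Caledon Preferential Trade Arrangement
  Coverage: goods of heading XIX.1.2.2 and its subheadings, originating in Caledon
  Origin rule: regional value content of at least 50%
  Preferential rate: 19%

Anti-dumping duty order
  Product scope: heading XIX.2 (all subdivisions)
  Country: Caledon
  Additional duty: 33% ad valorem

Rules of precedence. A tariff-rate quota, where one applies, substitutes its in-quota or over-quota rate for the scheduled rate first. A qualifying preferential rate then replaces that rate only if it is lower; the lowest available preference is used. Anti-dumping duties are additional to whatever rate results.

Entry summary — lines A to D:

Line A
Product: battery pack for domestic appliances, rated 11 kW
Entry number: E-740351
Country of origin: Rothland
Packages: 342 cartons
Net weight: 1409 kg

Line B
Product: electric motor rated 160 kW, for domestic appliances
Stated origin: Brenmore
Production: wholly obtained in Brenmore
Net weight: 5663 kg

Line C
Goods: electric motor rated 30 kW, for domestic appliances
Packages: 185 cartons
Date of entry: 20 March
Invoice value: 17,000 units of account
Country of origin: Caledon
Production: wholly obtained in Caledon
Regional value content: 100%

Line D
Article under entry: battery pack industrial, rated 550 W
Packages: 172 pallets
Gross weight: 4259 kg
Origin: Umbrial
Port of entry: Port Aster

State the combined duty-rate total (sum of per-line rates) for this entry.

115%

Line A: battery pack → XIX.1; rated 11 kW → XIX.1.2; for domestic appliances → XIX.1.2.2. Scheduled 33%. No special measure applies. → 33%.
Line B: electric motor → XIX.2; rated 160 kW → XIX.2.2; for domestic appliances → XIX.2.2.2. Scheduled 23%. Brenmore agreement on XIX.2: wholly obtained → 15% available; preferential 15%. → 15%.
Line C: electric motor → XIX.2; rated 30 kW → XIX.2.1; for domestic appliances → XIX.2.1.3. Scheduled 23%. quota on XIX.2.1.3 open → in-quota 6%; Caledon agreement on XIX.2.1.1: XIX.2.1.3 not covered; Caledon agreement on XIX.1.2.2: XIX.2.1.3 not covered; anti-dumping (Caledon, XIX.2): +33%; total 6% + 33% = 39%. → 39%.
Line D: battery pack → XIX.1; rated 550 W → XIX.1.1; industrial → XIX.1.1.2. Scheduled 28%. No special measure applies. → 28%.
Sum: 33% + 15% + 39% + 28% = 115%.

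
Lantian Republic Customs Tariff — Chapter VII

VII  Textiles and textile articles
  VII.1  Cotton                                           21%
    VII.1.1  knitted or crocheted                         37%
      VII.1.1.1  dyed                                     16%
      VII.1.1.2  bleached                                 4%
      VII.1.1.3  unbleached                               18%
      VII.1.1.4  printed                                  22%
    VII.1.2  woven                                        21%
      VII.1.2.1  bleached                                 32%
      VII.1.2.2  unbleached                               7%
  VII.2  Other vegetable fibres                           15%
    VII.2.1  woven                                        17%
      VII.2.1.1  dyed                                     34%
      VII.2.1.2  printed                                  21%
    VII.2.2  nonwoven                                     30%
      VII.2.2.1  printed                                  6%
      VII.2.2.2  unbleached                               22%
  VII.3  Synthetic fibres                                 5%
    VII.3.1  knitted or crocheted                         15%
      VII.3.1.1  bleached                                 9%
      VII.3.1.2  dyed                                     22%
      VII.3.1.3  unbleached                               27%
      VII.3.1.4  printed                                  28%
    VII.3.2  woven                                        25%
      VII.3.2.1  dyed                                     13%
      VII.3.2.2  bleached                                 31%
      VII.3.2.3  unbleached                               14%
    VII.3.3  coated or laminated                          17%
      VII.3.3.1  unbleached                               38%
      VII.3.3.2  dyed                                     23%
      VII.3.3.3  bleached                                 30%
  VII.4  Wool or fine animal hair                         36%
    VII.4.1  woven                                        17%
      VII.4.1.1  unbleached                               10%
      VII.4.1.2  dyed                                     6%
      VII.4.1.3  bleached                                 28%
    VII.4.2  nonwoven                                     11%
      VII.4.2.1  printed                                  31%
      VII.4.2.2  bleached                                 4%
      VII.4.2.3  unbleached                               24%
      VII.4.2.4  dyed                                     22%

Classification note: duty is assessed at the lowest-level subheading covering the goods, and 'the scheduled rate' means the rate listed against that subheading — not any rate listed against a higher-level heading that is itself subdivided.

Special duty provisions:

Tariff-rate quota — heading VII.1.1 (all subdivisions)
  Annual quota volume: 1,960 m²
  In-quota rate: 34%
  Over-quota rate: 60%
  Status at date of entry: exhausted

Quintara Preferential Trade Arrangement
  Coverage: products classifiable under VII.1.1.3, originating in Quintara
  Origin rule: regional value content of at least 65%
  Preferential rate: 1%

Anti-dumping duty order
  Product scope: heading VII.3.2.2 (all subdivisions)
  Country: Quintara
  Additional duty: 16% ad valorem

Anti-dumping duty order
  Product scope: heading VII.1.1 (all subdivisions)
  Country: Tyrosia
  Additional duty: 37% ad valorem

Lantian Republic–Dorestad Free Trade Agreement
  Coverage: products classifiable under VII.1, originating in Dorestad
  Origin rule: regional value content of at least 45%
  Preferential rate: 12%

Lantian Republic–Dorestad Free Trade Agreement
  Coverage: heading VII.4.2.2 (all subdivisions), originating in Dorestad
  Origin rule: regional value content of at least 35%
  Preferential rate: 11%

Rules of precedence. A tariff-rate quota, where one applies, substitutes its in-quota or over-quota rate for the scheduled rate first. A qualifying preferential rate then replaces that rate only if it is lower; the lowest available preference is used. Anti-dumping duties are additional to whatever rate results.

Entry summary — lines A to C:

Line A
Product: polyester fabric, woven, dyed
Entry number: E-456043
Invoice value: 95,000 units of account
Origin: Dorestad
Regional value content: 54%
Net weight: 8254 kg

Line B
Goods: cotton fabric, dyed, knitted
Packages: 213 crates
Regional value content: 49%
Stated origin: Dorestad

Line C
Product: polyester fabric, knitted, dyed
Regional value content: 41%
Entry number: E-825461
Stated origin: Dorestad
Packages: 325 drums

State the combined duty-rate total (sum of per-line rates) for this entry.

47%

Line A: polyester → VII.3; woven → VII.3.2; dyed → VII.3.2.1. Scheduled 13%. Dorestad agreement on VII.1: VII.3.2.1 not covered; Dorestad agreement on VII.4.2.2: VII.3.2.1 not covered. → 13%.
Line B: cotton → VII.1; knitted → VII.1.1; dyed → VII.1.1.1. Scheduled 16%. quota on VII.1.1 exhausted → over-quota 60%; Dorestad agreement on VII.1: RVC ≥ 45% → 12% available; Dorestad agreement on VII.4.2.2: VII.1.1.1 not covered; preferential 12%. → 12%.
Line C: polyester → VII.3; knitted → VII.3.1; dyed → VII.3.1.2. Scheduled 22%. Dorestad agreement on VII.1: VII.3.1.2 not covered; Dorestad agreement on VII.4.2.2: VII.3.1.2 not covered. → 22%.
Sum: 13% + 12% + 22% = 47%.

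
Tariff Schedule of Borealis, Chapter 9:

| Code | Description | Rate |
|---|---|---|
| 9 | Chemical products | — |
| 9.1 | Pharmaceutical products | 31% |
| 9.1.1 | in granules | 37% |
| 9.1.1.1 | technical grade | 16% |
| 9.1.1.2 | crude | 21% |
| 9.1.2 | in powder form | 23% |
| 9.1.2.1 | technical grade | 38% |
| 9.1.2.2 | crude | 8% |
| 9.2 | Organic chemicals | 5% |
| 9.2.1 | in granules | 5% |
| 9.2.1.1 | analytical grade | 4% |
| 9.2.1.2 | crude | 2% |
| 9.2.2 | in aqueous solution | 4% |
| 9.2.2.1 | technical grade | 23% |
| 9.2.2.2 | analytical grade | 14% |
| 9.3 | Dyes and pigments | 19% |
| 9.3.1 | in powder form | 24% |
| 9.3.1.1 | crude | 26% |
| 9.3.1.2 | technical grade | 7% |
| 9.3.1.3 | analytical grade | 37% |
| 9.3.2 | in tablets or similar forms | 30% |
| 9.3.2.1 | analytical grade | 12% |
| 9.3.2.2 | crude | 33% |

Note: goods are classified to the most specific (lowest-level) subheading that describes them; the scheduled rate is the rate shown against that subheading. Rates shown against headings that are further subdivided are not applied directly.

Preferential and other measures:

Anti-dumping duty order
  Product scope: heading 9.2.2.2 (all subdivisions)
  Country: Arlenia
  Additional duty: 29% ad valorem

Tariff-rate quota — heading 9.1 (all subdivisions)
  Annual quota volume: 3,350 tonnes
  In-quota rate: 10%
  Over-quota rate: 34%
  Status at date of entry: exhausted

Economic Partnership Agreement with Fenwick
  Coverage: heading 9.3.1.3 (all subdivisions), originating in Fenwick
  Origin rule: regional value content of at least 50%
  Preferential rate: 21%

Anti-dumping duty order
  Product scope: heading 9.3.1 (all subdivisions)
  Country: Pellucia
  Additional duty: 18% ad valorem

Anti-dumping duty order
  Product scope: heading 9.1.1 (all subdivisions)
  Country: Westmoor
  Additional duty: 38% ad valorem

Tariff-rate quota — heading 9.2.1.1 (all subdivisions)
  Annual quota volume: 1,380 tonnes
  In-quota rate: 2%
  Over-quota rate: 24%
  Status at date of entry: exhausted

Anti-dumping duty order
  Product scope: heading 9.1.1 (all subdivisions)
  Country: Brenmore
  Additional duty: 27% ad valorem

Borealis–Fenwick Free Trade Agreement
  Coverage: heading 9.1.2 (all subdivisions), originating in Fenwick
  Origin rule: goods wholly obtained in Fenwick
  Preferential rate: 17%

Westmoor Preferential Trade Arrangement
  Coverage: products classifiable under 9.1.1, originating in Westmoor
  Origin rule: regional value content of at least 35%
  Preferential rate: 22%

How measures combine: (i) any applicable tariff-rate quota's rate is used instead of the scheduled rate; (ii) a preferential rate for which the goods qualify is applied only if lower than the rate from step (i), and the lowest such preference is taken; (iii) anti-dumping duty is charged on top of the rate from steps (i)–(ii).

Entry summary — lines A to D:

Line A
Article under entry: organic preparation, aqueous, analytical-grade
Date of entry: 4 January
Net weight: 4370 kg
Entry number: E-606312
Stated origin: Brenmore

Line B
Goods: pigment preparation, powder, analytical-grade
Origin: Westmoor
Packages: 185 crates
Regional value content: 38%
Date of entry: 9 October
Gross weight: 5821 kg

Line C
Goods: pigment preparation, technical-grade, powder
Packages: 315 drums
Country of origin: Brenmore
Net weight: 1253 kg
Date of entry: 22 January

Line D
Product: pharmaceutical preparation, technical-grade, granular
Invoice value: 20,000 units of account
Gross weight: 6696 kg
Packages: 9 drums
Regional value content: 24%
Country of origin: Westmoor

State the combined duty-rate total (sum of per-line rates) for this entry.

Line A: organic → 9.2; aqueous → 9.2.2; analytical-grade → 9.2.2.2. Scheduled 14%. No special measure applies. → 14%.
Line B: pigment → 9.3; powder → 9.3.1; analytical-grade → 9.3.1.3. Scheduled 37%. Westmoor agreement on 9.1.1: 9.3.1.3 not covered. → 37%.
Line C: pigment → 9.3; powder → 9.3.1; technical-grade → 9.3.1.2. Scheduled 7%. No special measure applies. → 7%.
Line D: pharmaceutical → 9.1; granular → 9.1.1; technical-grade → 9.1.1.1. Scheduled 16%. quota on 9.1 exhausted → over-quota 34%; Westmoor agreement on 9.1.1: RVC < 35%; anti-dumping (Westmoor, 9.1.1): +38%; total 34% + 38% = 72%. → 72%.
Sum: 14% + 37% + 7% + 72% = 130%.

130%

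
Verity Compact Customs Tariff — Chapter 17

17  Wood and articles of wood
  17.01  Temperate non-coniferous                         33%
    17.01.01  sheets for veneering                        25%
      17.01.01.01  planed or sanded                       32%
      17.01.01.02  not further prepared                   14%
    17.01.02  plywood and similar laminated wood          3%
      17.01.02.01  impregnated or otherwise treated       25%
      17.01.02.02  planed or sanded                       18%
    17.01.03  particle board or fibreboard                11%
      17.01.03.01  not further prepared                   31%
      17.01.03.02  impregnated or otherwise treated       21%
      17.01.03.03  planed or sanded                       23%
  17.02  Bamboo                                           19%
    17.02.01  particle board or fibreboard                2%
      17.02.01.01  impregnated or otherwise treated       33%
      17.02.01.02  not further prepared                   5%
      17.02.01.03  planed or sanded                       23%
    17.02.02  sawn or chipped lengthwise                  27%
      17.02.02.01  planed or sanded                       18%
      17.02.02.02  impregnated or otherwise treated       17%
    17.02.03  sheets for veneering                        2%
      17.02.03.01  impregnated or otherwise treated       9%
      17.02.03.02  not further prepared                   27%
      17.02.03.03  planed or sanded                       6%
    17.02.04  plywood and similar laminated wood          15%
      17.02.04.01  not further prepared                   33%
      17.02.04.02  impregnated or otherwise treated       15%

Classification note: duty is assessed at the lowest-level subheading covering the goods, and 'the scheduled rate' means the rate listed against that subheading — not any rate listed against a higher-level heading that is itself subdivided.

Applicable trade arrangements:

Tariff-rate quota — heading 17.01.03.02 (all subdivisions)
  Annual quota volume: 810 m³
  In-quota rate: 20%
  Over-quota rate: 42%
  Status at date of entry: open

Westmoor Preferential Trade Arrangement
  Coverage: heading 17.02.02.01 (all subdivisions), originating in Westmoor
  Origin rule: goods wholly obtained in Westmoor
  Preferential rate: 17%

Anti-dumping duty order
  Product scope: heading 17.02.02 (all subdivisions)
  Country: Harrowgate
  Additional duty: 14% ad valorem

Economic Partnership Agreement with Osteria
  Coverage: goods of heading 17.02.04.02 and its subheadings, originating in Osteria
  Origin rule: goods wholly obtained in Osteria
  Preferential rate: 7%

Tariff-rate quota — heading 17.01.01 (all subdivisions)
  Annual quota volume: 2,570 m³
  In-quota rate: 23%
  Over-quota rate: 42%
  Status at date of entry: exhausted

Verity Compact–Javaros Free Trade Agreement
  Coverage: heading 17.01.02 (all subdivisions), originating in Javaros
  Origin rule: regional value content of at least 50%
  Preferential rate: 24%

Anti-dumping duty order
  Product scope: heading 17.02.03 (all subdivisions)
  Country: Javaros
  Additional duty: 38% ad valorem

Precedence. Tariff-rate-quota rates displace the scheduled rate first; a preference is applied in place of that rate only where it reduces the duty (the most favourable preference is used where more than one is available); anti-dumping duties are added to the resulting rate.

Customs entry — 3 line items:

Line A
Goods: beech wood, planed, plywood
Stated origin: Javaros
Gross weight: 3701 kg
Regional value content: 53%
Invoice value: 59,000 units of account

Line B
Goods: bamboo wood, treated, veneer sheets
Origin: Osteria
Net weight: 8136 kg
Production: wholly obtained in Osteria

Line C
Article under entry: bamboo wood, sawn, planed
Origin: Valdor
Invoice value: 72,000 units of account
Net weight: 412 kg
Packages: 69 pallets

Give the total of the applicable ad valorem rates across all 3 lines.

Line A: beech → 17.01; plywood → 17.01.02; planed → 17.01.02.02. Scheduled 18%. Javaros agreement on 17.01.02: RVC ≥ 50% → 24% available; preference 24% not lower than 18% → no reduction. → 18%.
Line B: bamboo → 17.02; veneer sheets → 17.02.03; treated → 17.02.03.01. Scheduled 9%. Osteria agreement on 17.02.04.02: 17.02.03.01 not covered. → 9%.
Line C: bamboo → 17.02; sawn → 17.02.02; planed → 17.02.02.01. Scheduled 18%. No special measure applies. → 18%.
Sum: 18% + 9% + 18% = 45%.

45%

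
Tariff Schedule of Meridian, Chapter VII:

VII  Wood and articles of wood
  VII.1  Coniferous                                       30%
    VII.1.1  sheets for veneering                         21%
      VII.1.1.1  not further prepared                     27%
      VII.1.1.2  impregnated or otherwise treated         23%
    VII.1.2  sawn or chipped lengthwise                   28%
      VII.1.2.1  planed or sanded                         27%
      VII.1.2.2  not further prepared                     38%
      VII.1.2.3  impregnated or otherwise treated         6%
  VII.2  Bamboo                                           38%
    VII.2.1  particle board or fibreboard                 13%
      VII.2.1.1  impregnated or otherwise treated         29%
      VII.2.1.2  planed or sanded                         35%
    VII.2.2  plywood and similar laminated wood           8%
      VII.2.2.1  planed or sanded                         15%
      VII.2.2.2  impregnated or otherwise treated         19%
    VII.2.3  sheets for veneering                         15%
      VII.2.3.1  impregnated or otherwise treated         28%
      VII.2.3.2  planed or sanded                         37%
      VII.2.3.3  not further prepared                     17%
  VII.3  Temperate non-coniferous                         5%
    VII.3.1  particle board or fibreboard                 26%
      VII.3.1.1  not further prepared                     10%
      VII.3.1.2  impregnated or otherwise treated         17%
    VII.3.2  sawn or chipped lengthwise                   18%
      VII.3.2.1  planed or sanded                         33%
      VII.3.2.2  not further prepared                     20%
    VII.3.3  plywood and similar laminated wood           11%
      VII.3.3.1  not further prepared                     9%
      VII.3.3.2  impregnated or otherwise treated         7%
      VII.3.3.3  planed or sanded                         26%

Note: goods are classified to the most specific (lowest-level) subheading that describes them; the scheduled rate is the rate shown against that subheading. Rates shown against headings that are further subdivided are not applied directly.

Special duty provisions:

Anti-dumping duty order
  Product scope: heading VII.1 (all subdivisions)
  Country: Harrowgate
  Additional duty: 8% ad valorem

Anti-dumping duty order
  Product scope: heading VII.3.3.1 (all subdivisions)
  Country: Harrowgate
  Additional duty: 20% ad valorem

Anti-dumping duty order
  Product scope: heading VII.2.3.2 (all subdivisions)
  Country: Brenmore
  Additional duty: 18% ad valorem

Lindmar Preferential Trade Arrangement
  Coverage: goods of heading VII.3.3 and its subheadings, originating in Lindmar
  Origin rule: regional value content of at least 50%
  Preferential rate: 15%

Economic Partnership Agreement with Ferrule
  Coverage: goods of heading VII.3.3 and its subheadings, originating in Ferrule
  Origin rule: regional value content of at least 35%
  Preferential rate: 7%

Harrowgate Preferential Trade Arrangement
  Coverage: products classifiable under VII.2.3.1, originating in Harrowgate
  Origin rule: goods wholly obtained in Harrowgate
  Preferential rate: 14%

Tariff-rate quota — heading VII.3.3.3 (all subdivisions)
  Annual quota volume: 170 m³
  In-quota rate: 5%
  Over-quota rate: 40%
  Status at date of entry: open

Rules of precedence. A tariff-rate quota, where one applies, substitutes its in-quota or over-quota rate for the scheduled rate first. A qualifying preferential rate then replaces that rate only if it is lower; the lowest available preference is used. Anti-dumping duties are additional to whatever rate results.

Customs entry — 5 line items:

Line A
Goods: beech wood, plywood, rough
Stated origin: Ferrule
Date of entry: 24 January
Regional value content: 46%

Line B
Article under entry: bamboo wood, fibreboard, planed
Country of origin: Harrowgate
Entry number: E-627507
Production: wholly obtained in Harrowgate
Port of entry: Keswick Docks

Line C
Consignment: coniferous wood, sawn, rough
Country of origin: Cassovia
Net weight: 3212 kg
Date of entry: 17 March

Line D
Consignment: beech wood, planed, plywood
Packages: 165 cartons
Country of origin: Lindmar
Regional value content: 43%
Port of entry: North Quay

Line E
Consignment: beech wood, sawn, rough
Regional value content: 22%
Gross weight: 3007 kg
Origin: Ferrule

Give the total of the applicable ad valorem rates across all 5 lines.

105%

Line A: beech → VII.3; plywood → VII.3.3; rough → VII.3.3.1. Scheduled 9%. Ferrule agreement on VII.3.3: RVC ≥ 35% → 7% available; preferential 7%. → 7%.
Line B: bamboo → VII.2; fibreboard → VII.2.1; planed → VII.2.1.2. Scheduled 35%. Harrowgate agreement on VII.2.3.1: VII.2.1.2 not covered. → 35%.
Line C: coniferous → VII.1; sawn → VII.1.2; rough → VII.1.2.2. Scheduled 38%. No special measure applies. → 38%.
Line D: beech → VII.3; plywood → VII.3.3; planed → VII.3.3.3. Scheduled 26%. quota on VII.3.3.3 open → in-quota 5%; Lindmar agreement on VII.3.3: RVC < 50%. → 5%.
Line E: beech → VII.3; sawn → VII.3.2; rough → VII.3.2.2. Scheduled 20%. Ferrule agreement on VII.3.3: VII.3.2.2 not covered. → 20%.
Sum: 7% + 35% + 38% + 5% + 20% = 105%.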